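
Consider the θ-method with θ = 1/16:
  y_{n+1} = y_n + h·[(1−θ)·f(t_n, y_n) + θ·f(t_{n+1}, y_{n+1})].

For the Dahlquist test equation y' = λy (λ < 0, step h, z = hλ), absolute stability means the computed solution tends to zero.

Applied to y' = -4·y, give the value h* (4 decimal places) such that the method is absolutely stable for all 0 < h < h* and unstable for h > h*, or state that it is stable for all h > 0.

(-2.2857,0); λ=-4 ⇒ h* = (16/7)/4 = 0.5714.

On y'=λy, z=hλ:
  y_{n+1} = y_n + z·[15/16·y_n + 1/16·y_{n+1}] ⇒ (1 − 1/16z)y_{n+1} = (1 + 15/16z)y_n
  R(z) = (1 + 15/16z)/(1 − 1/16z).

Boundary: |R(x)|=1, x<0.
x=-1.07: |R|=0.0029
R=−1: 1+15/16x = −1+1/16x ⇒ -7/8x=2 ⇒ x=2/(-7/8)=-2.2857
Confirm numerically:
  x=-2.209: |R|=0.94102 <1
  x=-2.153: |R|=0.89765 <1
  x=-1.694: |R|=0.53182 <1
  x=-1.401: |R|=0.28820 <1
  x=-2.429: |R|=1.10885 >1
  x=-2.403: |R|=1.08922 >1
Stable set (-2.2857, 0).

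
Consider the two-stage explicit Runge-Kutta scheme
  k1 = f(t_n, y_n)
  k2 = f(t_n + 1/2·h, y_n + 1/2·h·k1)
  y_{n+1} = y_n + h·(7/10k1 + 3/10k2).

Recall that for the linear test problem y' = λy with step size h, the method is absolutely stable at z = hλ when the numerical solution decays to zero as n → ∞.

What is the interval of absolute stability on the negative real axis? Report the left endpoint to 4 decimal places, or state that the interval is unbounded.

Set f=λy, z=hλ:
  k1=λy_n ⇒ h·k1=z·y_n;  k2=λ(1+1/2z)y_n ⇒ h·k2=z(1+1/2z)y_n
  y_{n+1}/y_n = 1 + 7/10z + 3/10z(1+1/2z) = 1 + z + 3/20z²
  R(z) = 1 + z + 3/20z².

Solve |R(x)|<1 on ℝ⁻.
x=-0.58: |R|=0.4705
R=1: x+3/20x²=0 ⇒ x=−20/3=-6.6667; min R=1−1/(4·3/20)=-0.6667>−1
Confirm numerically:
  x=-4.598: |R|=0.42676 <1
  x=-4.374: |R|=0.50422 <1
  x=-3.985: |R|=0.60297 <1
  x=-7.215: |R|=1.59343 >1
  x=-6.951: |R|=1.29646 >1
  x=-6.843: |R|=1.18100 >1
So |R|<1 on (-6.6667, 0).

z∈(-6.6667,0).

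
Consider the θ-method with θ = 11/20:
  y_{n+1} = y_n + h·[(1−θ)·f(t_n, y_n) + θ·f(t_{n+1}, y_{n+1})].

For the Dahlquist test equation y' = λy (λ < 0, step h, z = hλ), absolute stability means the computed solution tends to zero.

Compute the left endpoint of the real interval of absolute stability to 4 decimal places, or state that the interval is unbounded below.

interval (−∞, 0).

Test eqn y'=λy, z=hλ:
  y_{n+1} = y_n + z·[9/20·y_n + 11/20·y_{n+1}] ⇒ (1 − 11/20z)y_{n+1} = (1 + 9/20z)y_n
  R(z) = (1 + 9/20z)/(1 − 11/20z).

Solve |R(x)|<1 on ℝ⁻.
x=-1.13: |R|=0.3031
x=-2: |R|=0.0476
x=-10: |R|=0.5385
x=-100: |R|=0.7857
θ=11/20≥1/2 ⇒ |1+9/20x|<|1−11/20x| ∀x<0 ⇒ interval (−∞,0).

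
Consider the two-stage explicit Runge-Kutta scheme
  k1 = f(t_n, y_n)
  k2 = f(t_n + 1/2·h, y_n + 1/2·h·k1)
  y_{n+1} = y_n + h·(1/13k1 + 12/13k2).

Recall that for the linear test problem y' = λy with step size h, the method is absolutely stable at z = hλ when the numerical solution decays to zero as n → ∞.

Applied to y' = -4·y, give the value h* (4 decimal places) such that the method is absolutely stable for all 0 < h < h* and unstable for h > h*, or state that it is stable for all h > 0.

Test eqn y'=λy, z=hλ:
  k1=λy_n ⇒ h·k1=z·y_n;  k2=λ(1+1/2z)y_n ⇒ h·k2=z(1+1/2z)y_n
  y_{n+1}/y_n = 1 + 1/13z + 12/13z(1+1/2z) = 1 + z + 6/13z²
  so R(z) = 1 + z + 6/13z².

Boundary: |R(x)|=1, x<0.
x=-1.64: |R|=0.6014
R=1: x+6/13x²=0 ⇒ x=−13/6=-2.1667; min R=1−1/(4·6/13)=0.4583>−1
Confirm numerically:
  x=-2.126: |R|=0.96010 <1
  x=-2.106: |R|=0.94103 <1
  x=-1.498: |R|=0.53769 <1
  x=-2.566: |R|=1.47293 >1
  x=-2.274: |R|=1.11265 >1
  x=-2.231: |R|=1.06624 >1
So |R|<1 on (-2.1667, 0).

(-2.1667,0); λ=-4 ⇒ h* = (13/6)/4 = 0.5417.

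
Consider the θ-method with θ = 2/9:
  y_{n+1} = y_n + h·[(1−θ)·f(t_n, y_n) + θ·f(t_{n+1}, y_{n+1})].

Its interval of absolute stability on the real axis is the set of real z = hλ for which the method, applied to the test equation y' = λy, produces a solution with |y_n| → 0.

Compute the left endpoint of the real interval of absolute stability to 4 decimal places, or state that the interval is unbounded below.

left endpoint -3.6000.

With y'=λy (z=hλ):
  y_{n+1} = y_n + z·[7/9·y_n + 2/9·y_{n+1}] ⇒ (1 − 2/9z)y_{n+1} = (1 + 7/9z)y_n
  ⇒ R(z) = (1 + 7/9z)/(1 − 2/9z).

Need |R(x)|<1, x<0.
x=-0.65: |R|=0.4320
R=−1: 1+7/9x = −1+2/9x ⇒ -5/9x=2 ⇒ x=2/(-5/9)=-3.6000
Confirm numerically:
  x=-3.303: |R|=0.90484 <1
  x=-3.162: |R|=0.85709 <1
  x=-3.132: |R|=0.84670 <1
  x=-1.850: |R|=0.31102 <1
  x=-4.113: |R|=1.14890 >1
  x=-4.012: |R|=1.12101 >1
  x=-3.877: |R|=1.08267 >1
Interval (-3.6000, 0).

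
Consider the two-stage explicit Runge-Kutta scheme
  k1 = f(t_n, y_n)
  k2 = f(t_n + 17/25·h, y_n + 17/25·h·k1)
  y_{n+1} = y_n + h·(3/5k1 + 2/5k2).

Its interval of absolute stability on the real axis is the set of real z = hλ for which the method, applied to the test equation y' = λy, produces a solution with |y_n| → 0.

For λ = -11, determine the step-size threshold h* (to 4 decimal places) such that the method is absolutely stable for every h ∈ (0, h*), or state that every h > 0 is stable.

(-3.6765,0); λ=-11 ⇒ h* = (125/34)/11 = 0.3342.

Test eqn y'=λy, z=hλ:
  k1=λy_n ⇒ h·k1=z·y_n;  k2=λ(1+17/25z)y_n ⇒ h·k2=z(1+17/25z)y_n
  y_{n+1}/y_n = 1 + 3/5z + 2/5z(1+17/25z) = 1 + z + 34/125z²
  R(z) = 1 + z + 34/125z².

Solve |R(x)|<1 on ℝ⁻.
x=-1.28: |R|=0.1656
R=1: x+34/125x²=0 ⇒ x=−125/34=-3.6765; min R=1−1/(4·34/125)=0.0809>−1
Confirm numerically:
  x=-2.616: |R|=0.24542 <1
  x=-2.330: |R|=0.14666 <1
  x=-1.801: |R|=0.08126 <1
  x=-1.664: |R|=0.08914 <1
  x=-4.087: |R|=1.45637 >1
  x=-3.970: |R|=1.31696 >1
  x=-3.969: |R|=1.31581 >1
So |R|<1 on (-3.6765, 0).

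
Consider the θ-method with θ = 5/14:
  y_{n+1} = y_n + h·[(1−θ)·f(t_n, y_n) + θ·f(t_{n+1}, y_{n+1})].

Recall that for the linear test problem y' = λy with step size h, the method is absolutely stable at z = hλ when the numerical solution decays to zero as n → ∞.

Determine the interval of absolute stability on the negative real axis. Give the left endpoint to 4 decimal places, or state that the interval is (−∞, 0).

(-7.0000, 0).

Set f=λy, z=hλ:
  y_{n+1} = y_n + z·[9/14·y_n + 5/14·y_{n+1}] ⇒ (1 − 5/14z)y_{n+1} = (1 + 9/14z)y_n
  R(z) = (1 + 9/14z)/(1 − 5/14z).

Need |R(x)|<1, x<0.
x=-0.54: |R|=0.5473
R=−1: 1+9/14x = −1+5/14x ⇒ -2/7x=2 ⇒ x=2/(-2/7)=-7.0000
Confirm numerically:
  x=-6.013: |R|=0.91041 <1
  x=-5.141: |R|=0.81272 <1
  x=-4.497: |R|=0.72559 <1
  x=-3.206: |R|=0.49464 <1
  x=-7.596: |R|=1.04586 >1
  x=-7.360: |R|=1.02835 >1
  x=-7.216: |R|=1.01725 >1
Stable set (-7.0000, 0).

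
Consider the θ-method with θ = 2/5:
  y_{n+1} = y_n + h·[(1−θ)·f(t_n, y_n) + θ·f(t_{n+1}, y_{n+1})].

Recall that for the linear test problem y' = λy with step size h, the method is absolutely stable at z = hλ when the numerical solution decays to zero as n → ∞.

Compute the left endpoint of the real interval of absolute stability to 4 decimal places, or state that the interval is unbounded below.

Set f=λy, z=hλ:
  y_{n+1} = y_n + z·[3/5·y_n + 2/5·y_{n+1}] ⇒ (1 − 2/5z)y_{n+1} = (1 + 3/5z)y_n
  Hence R(z) = (1 + 3/5z)/(1 − 2/5z).

Boundary: |R(x)|=1, x<0.
x=-0.63: |R|=0.4968
R=−1: 1+3/5x = −1+2/5x ⇒ -1/5x=2 ⇒ x=2/(-1/5)=-10.0000
Confirm numerically:
  x=-9.755: |R|=0.99000 <1
  x=-9.246: |R|=0.96790 <1
  x=-4.163: |R|=0.56198 <1
  x=-10.489: |R|=1.01882 >1
  x=-10.114: |R|=1.00452 >1
Interval (-10.0000, 0).

z* = -10.0000.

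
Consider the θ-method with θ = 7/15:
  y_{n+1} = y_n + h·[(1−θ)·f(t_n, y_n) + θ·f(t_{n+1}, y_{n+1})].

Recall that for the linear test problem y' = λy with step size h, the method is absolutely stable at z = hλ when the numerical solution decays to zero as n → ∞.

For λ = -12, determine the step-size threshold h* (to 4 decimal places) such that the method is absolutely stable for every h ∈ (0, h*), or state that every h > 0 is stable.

On y'=λy, z=hλ:
  y_{n+1} = y_n + z·[8/15·y_n + 7/15·y_{n+1}] ⇒ (1 − 7/15z)y_{n+1} = (1 + 8/15z)y_n
  ⇒ R(z) = (1 + 8/15z)/(1 − 7/15z).

Find x<0 with |R(x)|<1.
x=-0.73: |R|=0.4555
R=−1: 1+8/15x = −1+7/15x ⇒ -1/15x=2 ⇒ x=2/(-1/15)=-30.0000
Confirm numerically:
  x=-28.858: |R|=0.99474 <1
  x=-22.949: |R|=0.95986 <1
  x=-21.906: |R|=0.95192 <1
  x=-13.589: |R|=0.85098 <1
  x=-30.246: |R|=1.00109 >1
  x=-30.054: |R|=1.00024 >1
Interval (-30.0000, 0).

(-30.0000,0); λ=-12 ⇒ h* = (30)/12 = 2.5000.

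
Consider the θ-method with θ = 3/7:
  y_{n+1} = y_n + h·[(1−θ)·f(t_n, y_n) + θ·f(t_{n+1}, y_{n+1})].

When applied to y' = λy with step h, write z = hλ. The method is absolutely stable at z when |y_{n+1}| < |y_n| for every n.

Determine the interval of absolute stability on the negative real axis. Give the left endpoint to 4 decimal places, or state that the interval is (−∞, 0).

On y'=λy, z=hλ:
  y_{n+1} = y_n + z·[4/7·y_n + 3/7·y_{n+1}] ⇒ (1 − 3/7z)y_{n+1} = (1 + 4/7z)y_n
  Hence R(z) = (1 + 4/7z)/(1 − 3/7z).

Solve |R(x)|<1 on ℝ⁻.
x=-1.7: |R|=0.0165
R=−1: 1+4/7x = −1+3/7x ⇒ -1/7x=2 ⇒ x=2/(-1/7)=-14.0000
Confirm numerically:
  x=-12.181: |R|=0.95823 <1
  x=-10.292: |R|=0.90210 <1
  x=-6.257: |R|=0.69955 <1
  x=-6.161: |R|=0.69238 <1
  x=-14.330: |R|=1.00660 >1
  x=-14.174: |R|=1.00351 >1
  x=-14.147: |R|=1.00297 >1
So |R|<1 on (-14.0000, 0).

(-14.0000, 0).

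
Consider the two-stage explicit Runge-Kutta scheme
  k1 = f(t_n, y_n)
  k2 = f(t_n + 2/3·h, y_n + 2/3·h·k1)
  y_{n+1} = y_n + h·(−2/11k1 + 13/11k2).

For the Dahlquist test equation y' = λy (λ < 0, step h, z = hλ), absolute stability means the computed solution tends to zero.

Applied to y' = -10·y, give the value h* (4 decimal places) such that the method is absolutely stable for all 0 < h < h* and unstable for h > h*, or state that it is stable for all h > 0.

On y'=λy, z=hλ:
  k1=λy_n ⇒ h·k1=z·y_n;  k2=λ(1+2/3z)y_n ⇒ h·k2=z(1+2/3z)y_n
  y_{n+1}/y_n = 1 − 2/11z + 13/11z(1+2/3z) = 1 + z + 26/33z²
  ⇒ R(z) = 1 + z + 26/33z².

Boundary: |R(x)|=1, x<0.
x=-1.41: |R|=1.1564
R=1: x+26/33x²=0 ⇒ x=−33/26=-1.2692; min R=1−1/(4·26/33)=0.6827>−1
Confirm numerically:
  x=-0.866: |R|=0.72487 <1
  x=-0.572: |R|=0.68578 <1
  x=-0.528: |R|=0.69165 <1
  x=-1.727: |R|=1.62287 >1
  x=-1.399: |R|=1.14304 >1
  x=-1.337: |R|=1.07139 >1
Interval (-1.2692, 0).

(-1.2692,0); λ=-10 ⇒ h* = (33/26)/10 = 0.1269.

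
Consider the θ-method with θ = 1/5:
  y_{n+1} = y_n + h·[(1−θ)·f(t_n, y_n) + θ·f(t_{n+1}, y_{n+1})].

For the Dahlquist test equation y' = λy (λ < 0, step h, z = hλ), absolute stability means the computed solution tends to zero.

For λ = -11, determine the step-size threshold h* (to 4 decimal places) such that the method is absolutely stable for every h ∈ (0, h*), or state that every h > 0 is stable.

Test eqn y'=λy, z=hλ:
  y_{n+1} = y_n + z·[4/5·y_n + 1/5·y_{n+1}] ⇒ (1 − 1/5z)y_{n+1} = (1 + 4/5z)y_n
  R(z) = (1 + 4/5z)/(1 − 1/5z).

Find x<0 with |R(x)|<1.
x=-1.74: |R|=0.2908
R=−1: 1+4/5x = −1+1/5x ⇒ -3/5x=2 ⇒ x=2/(-3/5)=-3.3333
Confirm numerically:
  x=-3.212: |R|=0.95567 <1
  x=-2.773: |R|=0.78374 <1
  x=-2.365: |R|=0.60557 <1
  x=-1.870: |R|=0.36099 <1
  x=-3.794: |R|=1.15715 >1
  x=-3.742: |R|=1.14024 >1
So |R|<1 on (-3.3333, 0).

(-3.3333,0); λ=-11 ⇒ h* = (10/3)/11 = 0.3030.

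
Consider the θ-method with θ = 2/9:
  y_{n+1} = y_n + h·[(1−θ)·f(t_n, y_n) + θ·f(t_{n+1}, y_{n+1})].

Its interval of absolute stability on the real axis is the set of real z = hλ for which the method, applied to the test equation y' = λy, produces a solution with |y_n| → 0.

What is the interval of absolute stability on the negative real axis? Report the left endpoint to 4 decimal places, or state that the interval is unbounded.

(-3.6000, 0).

With y'=λy (z=hλ):
  y_{n+1} = y_n + z·[7/9·y_n + 2/9·y_{n+1}] ⇒ (1 − 2/9z)y_{n+1} = (1 + 7/9z)y_n
  Hence R(z) = (1 + 7/9z)/(1 − 2/9z).

Solve |R(x)|<1 on ℝ⁻.
x=-0.8: |R|=0.3208
R=−1: 1+7/9x = −1+2/9x ⇒ -5/9x=2 ⇒ x=2/(-5/9)=-3.6000
Confirm numerically:
  x=-3.450: |R|=0.95283 <1
  x=-1.889: |R|=0.33049 <1
  x=-1.668: |R|=0.21693 <1
  x=-4.172: |R|=1.16490 >1
  x=-4.030: |R|=1.12603 >1
  x=-3.835: |R|=1.07049 >1
Stable set (-3.6000, 0).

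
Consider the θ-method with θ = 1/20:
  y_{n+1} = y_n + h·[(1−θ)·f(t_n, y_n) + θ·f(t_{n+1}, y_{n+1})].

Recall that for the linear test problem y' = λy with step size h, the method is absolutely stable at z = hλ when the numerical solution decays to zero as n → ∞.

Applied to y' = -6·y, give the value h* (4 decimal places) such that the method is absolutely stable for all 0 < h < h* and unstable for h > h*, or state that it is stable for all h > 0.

On y'=λy, z=hλ:
  y_{n+1} = y_n + z·[19/20·y_n + 1/20·y_{n+1}] ⇒ (1 − 1/20z)y_{n+1} = (1 + 19/20z)y_n
  Hence R(z) = (1 + 19/20z)/(1 − 1/20z).

Find x<0 with |R(x)|<1.
x=-0.92: |R|=0.1205
R=−1: 1+19/20x = −1+1/20x ⇒ -9/10x=2 ⇒ x=2/(-9/10)=-2.2222
Confirm numerically:
  x=-1.895: |R|=0.73099 <1
  x=-1.200: |R|=0.13208 <1
  x=-1.021: |R|=0.02859 <1
  x=-2.709: |R|=1.38584 >1
  x=-2.562: |R|=1.27108 >1
  x=-2.371: |R|=1.11971 >1
Stable set (-2.2222, 0).

(-2.2222,0); λ=-6 ⇒ h* = (20/9)/6 = 0.3704.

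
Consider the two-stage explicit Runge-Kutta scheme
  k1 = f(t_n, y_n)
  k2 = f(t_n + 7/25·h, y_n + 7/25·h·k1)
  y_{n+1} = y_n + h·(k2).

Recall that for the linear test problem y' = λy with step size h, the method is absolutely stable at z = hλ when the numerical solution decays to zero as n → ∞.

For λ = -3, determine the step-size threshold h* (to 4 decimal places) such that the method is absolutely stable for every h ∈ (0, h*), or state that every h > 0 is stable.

Test eqn y'=λy, z=hλ:
  k1=λy_n ⇒ h·k1=z·y_n;  k2=λ(1+7/25z)y_n ⇒ h·k2=z(1+7/25z)y_n
  y_{n+1}/y_n = 1 + z(1+7/25z) = 1 + z + 7/25z²
  so R(z) = 1 + z + 7/25z².

Find x<0 with |R(x)|<1.
x=-1.48: |R|=0.1333
R=1: x+7/25x²=0 ⇒ x=−25/7=-3.5714; min R=1−1/(4·7/25)=0.1071>−1
Confirm numerically:
  x=-3.093: |R|=0.58566 <1
  x=-2.671: |R|=0.32659 <1
  x=-2.078: |R|=0.13106 <1
  x=-1.934: |R|=0.11330 <1
  x=-4.126: |R|=1.64069 >1
  x=-3.742: |R|=1.17872 >1
  x=-3.672: |R|=1.10340 >1
So |R|<1 on (-3.5714, 0).

(-3.5714,0); λ=-3 ⇒ h* = (25/7)/3 = 1.1905.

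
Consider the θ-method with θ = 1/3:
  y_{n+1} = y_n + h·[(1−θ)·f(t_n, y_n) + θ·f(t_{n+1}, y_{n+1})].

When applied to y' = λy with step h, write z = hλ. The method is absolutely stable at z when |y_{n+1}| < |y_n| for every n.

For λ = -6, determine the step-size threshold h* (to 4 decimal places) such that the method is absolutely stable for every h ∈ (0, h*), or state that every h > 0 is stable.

(-6.0000,0); λ=-6 ⇒ h* = (6)/6 = 1.0000.

With y'=λy (z=hλ):
  y_{n+1} = y_n + z·[2/3·y_n + 1/3·y_{n+1}] ⇒ (1 − 1/3z)y_{n+1} = (1 + 2/3z)y_n
  so R(z) = (1 + 2/3z)/(1 − 1/3z).

Boundary: |R(x)|=1, x<0.
x=-0.89: |R|=0.3136
R=−1: 1+2/3x = −1+1/3x ⇒ -1/3x=2 ⇒ x=2/(-1/3)=-6.0000
Confirm numerically:
  x=-5.831: |R|=0.98086 <1
  x=-4.044: |R|=0.72232 <1
  x=-3.811: |R|=0.67861 <1
  x=-6.476: |R|=1.05023 >1
  x=-6.403: |R|=1.04286 >1
Interval (-6.0000, 0).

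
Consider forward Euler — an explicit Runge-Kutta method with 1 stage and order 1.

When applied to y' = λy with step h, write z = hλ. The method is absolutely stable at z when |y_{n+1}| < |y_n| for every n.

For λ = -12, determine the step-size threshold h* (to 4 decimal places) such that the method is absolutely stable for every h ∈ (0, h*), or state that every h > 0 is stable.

On y'=λy, z=hλ:
  order 1, 1-stage ⇒ R(z)=1+z
  (e.g. R(-0.61)=0.39000, |R|=0.39000)

Find x<0 with |R(x)|<1.
x=-0.61: |R|=0.3900
|R(-1.99)|=0.9900 |R(-0.86)|=0.1400 |R(-0.61)|=0.3900
Bisect:
  x_lo=-2.4840 |R|=1.4840  x_hi=-0.2943 |R|=0.7057
  mid=-1.38914 |R|=0.38914 →hi
  mid=-1.93654 |R|=0.93654 →hi
  mid=-2.21025 |R|=1.21025 →lo
  mid=-2.07340 |R|=1.07340 →lo
  mid=-2.00497 |R|=1.00497 →lo
  mid=-1.97076 |R|=0.97076 →hi
  mid=-1.98786 |R|=0.98786 →hi
  mid=-1.99642 |R|=0.99642 →hi
  mid=-2.00069 |R|=1.00069 →lo
  ...
  [-2.00003,-1.99989] ⇒ x*=-2.0000
So |R|<1 on (-2.0000, 0).

(-2.0000,0); λ=-12 ⇒ h* = 0.1667.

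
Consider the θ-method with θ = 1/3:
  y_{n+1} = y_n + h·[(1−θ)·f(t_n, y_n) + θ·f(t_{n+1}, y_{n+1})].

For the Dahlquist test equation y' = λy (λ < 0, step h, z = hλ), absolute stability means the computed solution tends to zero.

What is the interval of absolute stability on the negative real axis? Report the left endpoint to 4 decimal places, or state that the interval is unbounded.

z∈(-6.0000,0).

Set f=λy, z=hλ:
  y_{n+1} = y_n + z·[2/3·y_n + 1/3·y_{n+1}] ⇒ (1 − 1/3z)y_{n+1} = (1 + 2/3z)y_n
  Hence R(z) = (1 + 2/3z)/(1 − 1/3z).

Boundary: |R(x)|=1, x<0.
x=-0.79: |R|=0.3747
R=−1: 1+2/3x = −1+1/3x ⇒ -1/3x=2 ⇒ x=2/(-1/3)=-6.0000
Confirm numerically:
  x=-5.229: |R|=0.90631 <1
  x=-3.709: |R|=0.65852 <1
  x=-2.989: |R|=0.49724 <1
  x=-2.659: |R|=0.40961 <1
  x=-6.573: |R|=1.05986 >1
  x=-6.492: |R|=1.05183 >1
Stable set (-6.0000, 0).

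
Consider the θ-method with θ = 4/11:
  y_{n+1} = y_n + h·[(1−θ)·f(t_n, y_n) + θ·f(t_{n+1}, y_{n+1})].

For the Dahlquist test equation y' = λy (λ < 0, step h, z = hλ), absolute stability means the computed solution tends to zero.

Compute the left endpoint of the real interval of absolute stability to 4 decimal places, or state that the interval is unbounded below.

left endpoint -7.3333.

With y'=λy (z=hλ):
  y_{n+1} = y_n + z·[7/11·y_n + 4/11·y_{n+1}] ⇒ (1 − 4/11z)y_{n+1} = (1 + 7/11z)y_n
  ⇒ R(z) = (1 + 7/11z)/(1 − 4/11z).

Solve |R(x)|<1 on ℝ⁻.
x=-1.76: |R|=0.0732
R=−1: 1+7/11x = −1+4/11x ⇒ -3/11x=2 ⇒ x=2/(-3/11)=-7.3333
Confirm numerically:
  x=-6.853: |R|=0.96249 <1
  x=-4.692: |R|=0.73381 <1
  x=-4.602: |R|=0.72137 <1
  x=-4.114: |R|=0.64824 <1
  x=-7.869: |R|=1.03783 >1
  x=-7.797: |R|=1.03297 >1
  x=-7.785: |R|=1.03215 >1
Stable set (-7.3333, 0).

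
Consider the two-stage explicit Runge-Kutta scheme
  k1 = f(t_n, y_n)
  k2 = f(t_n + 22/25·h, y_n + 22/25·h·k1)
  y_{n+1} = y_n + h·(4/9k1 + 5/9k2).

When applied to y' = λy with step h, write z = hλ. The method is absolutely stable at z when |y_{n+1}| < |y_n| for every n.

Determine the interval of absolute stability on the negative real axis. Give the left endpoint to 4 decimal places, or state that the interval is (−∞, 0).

With y'=λy (z=hλ):
  k1=λy_n ⇒ h·k1=z·y_n;  k2=λ(1+22/25z)y_n ⇒ h·k2=z(1+22/25z)y_n
  y_{n+1}/y_n = 1 + 4/9z + 5/9z(1+22/25z) = 1 + z + 22/45z²
  Hence R(z) = 1 + z + 22/45z².

Need |R(x)|<1, x<0.
x=-0.8: |R|=0.5129
R=1: x+22/45x²=0 ⇒ x=−45/22=-2.0455; min R=1−1/(4·22/45)=0.4886>−1
Confirm numerically:
  x=-1.979: |R|=0.93570 <1
  x=-1.928: |R|=0.88929 <1
  x=-1.546: |R|=0.62250 <1
  x=-1.111: |R|=0.49245 <1
  x=-2.527: |R|=1.59491 >1
  x=-2.439: |R|=1.46926 >1
  x=-2.129: |R|=1.08696 >1
So |R|<1 on (-2.0455, 0).

(-2.0455, 0).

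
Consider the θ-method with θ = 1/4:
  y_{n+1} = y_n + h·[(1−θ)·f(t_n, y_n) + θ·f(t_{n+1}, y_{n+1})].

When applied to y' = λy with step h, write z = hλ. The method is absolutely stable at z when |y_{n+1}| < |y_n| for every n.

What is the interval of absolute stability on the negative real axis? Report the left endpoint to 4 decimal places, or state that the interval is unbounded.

z∈(-4.0000,0).

Test eqn y'=λy, z=hλ:
  y_{n+1} = y_n + z·[3/4·y_n + 1/4·y_{n+1}] ⇒ (1 − 1/4z)y_{n+1} = (1 + 3/4z)y_n
  Hence R(z) = (1 + 3/4z)/(1 − 1/4z).

Boundary: |R(x)|=1, x<0.
x=-1.3: |R|=0.0189
R=−1: 1+3/4x = −1+1/4x ⇒ -1/2x=2 ⇒ x=2/(-1/2)=-4.0000
Confirm numerically:
  x=-3.892: |R|=0.97263 <1
  x=-2.376: |R|=0.49059 <1
  x=-1.880: |R|=0.27891 <1
  x=-1.735: |R|=0.21011 <1
  x=-4.384: |R|=1.09160 >1
  x=-4.332: |R|=1.07969 >1
  x=-4.125: |R|=1.03077 >1
So |R|<1 on (-4.0000, 0).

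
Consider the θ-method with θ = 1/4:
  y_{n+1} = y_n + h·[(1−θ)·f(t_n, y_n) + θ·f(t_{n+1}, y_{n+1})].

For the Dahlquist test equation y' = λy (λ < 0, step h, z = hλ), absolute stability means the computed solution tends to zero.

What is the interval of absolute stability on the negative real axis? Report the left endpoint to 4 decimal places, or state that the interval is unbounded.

(-4.0000, 0).

Test eqn y'=λy, z=hλ:
  y_{n+1} = y_n + z·[3/4·y_n + 1/4·y_{n+1}] ⇒ (1 − 1/4z)y_{n+1} = (1 + 3/4z)y_n
  R(z) = (1 + 3/4z)/(1 − 1/4z).

Find x<0 with |R(x)|<1.
x=-0.81: |R|=0.3264
R=−1: 1+3/4x = −1+1/4x ⇒ -1/2x=2 ⇒ x=2/(-1/2)=-4.0000
Confirm numerically:
  x=-3.979: |R|=0.99474 <1
  x=-2.314: |R|=0.46595 <1
  x=-2.117: |R|=0.38434 <1
  x=-4.322: |R|=1.07739 >1
  x=-4.191: |R|=1.04664 >1
  x=-4.153: |R|=1.03753 >1
Interval (-4.0000, 0).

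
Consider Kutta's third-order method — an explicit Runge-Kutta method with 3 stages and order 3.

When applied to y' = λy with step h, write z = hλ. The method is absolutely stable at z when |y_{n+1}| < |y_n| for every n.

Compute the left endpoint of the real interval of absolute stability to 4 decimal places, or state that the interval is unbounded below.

Test eqn y'=λy, z=hλ:
  order 3, 3-stage ⇒ R(z)=1+z+z^2/2+z^3/6
  (e.g. R(-1.66)=-0.04458, |R|=0.04458)

Need |R(x)|<1, x<0.
x=-1.66: |R|=0.0446
|R(-2.46)|=0.9154 |R(-2.05)|=0.3846 |R(-1.31)|=0.1734
Bisect:
  x_lo=-2.8471 |R|=1.6405  x_hi=-0.1966 |R|=0.8214
  mid=-1.52185 |R|=0.04872 →hi
  mid=-2.18446 |R|=0.53585 →hi
  mid=-2.51576 |R|=1.00496 →lo
  mid=-2.35011 |R|=0.75188 →hi
  mid=-2.43293 |R|=0.87351 →hi
  mid=-2.47435 |R|=0.93797 →hi
  mid=-2.49505 |R|=0.97115 →hi
  mid=-2.50541 |R|=0.98797 →hi
  mid=-2.51058 |R|=0.99645 →hi
  ...
  [-2.51285,-2.51269] ⇒ x*=-2.5127
So |R|<1 on (-2.5127, 0).

z* = -2.5127.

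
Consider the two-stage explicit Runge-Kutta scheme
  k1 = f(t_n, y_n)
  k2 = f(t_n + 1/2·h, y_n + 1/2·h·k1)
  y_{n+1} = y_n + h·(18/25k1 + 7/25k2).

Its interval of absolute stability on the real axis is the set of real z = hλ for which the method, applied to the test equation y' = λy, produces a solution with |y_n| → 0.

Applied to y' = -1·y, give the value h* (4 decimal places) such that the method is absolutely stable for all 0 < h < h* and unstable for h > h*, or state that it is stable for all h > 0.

(-7.1429,0); λ=-1 ⇒ h* = (50/7)/1 = 7.1429.

Test eqn y'=λy, z=hλ:
  k1=λy_n ⇒ h·k1=z·y_n;  k2=λ(1+1/2z)y_n ⇒ h·k2=z(1+1/2z)y_n
  y_{n+1}/y_n = 1 + 18/25z + 7/25z(1+1/2z) = 1 + z + 7/50z²
  Hence R(z) = 1 + z + 7/50z².

Solve |R(x)|<1 on ℝ⁻.
x=-0.58: |R|=0.4671
R=1: x+7/50x²=0 ⇒ x=−50/7=-7.1429; min R=1−1/(4·7/50)=-0.7857>−1
Confirm numerically:
  x=-5.473: |R|=0.27948 <1
  x=-3.909: |R|=0.76976 <1
  x=-3.674: |R|=0.78424 <1
  x=-7.496: |R|=1.37060 >1
  x=-7.337: |R|=1.19942 >1
  x=-7.323: |R|=1.18469 >1
Stable set (-7.1429, 0).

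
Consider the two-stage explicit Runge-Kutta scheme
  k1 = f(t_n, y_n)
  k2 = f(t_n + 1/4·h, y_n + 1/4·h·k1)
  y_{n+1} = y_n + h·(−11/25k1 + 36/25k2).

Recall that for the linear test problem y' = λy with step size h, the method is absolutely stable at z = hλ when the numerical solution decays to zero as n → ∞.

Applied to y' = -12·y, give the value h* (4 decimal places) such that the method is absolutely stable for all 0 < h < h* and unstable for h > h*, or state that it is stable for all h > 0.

On y'=λy, z=hλ:
  k1=λy_n ⇒ h·k1=z·y_n;  k2=λ(1+1/4z)y_n ⇒ h·k2=z(1+1/4z)y_n
  y_{n+1}/y_n = 1 − 11/25z + 36/25z(1+1/4z) = 1 + z + 9/25z²
  so R(z) = 1 + z + 9/25z².

Boundary: |R(x)|=1, x<0.
x=-0.88: |R|=0.3988
R=1: x+9/25x²=0 ⇒ x=−25/9=-2.7778; min R=1−1/(4·9/25)=0.3056>−1
Confirm numerically:
  x=-2.704: |R|=0.92818 <1
  x=-2.161: |R|=0.52017 <1
  x=-1.958: |R|=0.42216 <1
  x=-1.469: |R|=0.30787 <1
  x=-3.026: |R|=1.27040 >1
  x=-2.983: |R|=1.22038 >1
  x=-2.818: |R|=1.04080 >1
So |R|<1 on (-2.7778, 0).

(-2.7778,0); λ=-12 ⇒ h* = (25/9)/12 = 0.2315.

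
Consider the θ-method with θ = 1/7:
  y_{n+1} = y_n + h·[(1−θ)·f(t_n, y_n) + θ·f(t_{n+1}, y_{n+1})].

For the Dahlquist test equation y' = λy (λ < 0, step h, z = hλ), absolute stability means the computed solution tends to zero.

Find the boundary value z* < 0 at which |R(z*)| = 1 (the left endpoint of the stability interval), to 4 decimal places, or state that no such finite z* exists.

Test eqn y'=λy, z=hλ:
  y_{n+1} = y_n + z·[6/7·y_n + 1/7·y_{n+1}] ⇒ (1 − 1/7z)y_{n+1} = (1 + 6/7z)y_n
  Hence R(z) = (1 + 6/7z)/(1 − 1/7z).

Find x<0 with |R(x)|<1.
x=-0.37: |R|=0.6486
R=−1: 1+6/7x = −1+1/7x ⇒ -5/7x=2 ⇒ x=2/(-5/7)=-2.8000
Confirm numerically:
  x=-2.576: |R|=0.88304 <1
  x=-1.735: |R|=0.39038 <1
  x=-1.677: |R|=0.35289 <1
  x=-1.475: |R|=0.21829 <1
  x=-3.111: |R|=1.15379 >1
  x=-3.094: |R|=1.14563 >1
  x=-2.831: |R|=1.01577 >1
Stable set (-2.8000, 0).

left endpoint -2.8000.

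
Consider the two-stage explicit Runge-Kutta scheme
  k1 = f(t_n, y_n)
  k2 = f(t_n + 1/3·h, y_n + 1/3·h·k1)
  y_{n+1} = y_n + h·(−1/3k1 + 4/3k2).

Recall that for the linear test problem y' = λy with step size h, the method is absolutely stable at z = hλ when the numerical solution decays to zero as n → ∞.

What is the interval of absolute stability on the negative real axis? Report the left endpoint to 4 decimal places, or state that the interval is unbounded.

Set f=λy, z=hλ:
  k1=λy_n ⇒ h·k1=z·y_n;  k2=λ(1+1/3z)y_n ⇒ h·k2=z(1+1/3z)y_n
  y_{n+1}/y_n = 1 − 1/3z + 4/3z(1+1/3z) = 1 + z + 4/9z²
  R(z) = 1 + z + 4/9z².

Solve |R(x)|<1 on ℝ⁻.
x=-1.73: |R|=0.6002
R=1: x+4/9x²=0 ⇒ x=−9/4=-2.2500; min R=1−1/(4·4/9)=0.4375>−1
Confirm numerically:
  x=-2.191: |R|=0.94255 <1
  x=-2.124: |R|=0.88106 <1
  x=-1.479: |R|=0.49320 <1
  x=-2.691: |R|=1.52744 >1
  x=-2.483: |R|=1.25713 >1
  x=-2.309: |R|=1.06055 >1
Stable set (-2.2500, 0).

z∈(-2.2500,0).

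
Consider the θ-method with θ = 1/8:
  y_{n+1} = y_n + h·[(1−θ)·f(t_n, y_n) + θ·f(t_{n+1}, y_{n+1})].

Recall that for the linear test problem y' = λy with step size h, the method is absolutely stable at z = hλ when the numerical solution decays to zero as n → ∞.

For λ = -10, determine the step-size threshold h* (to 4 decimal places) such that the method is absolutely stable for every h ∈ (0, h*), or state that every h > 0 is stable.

On y'=λy, z=hλ:
  y_{n+1} = y_n + z·[7/8·y_n + 1/8·y_{n+1}] ⇒ (1 − 1/8z)y_{n+1} = (1 + 7/8z)y_n
  R(z) = (1 + 7/8z)/(1 − 1/8z).

Find x<0 with |R(x)|<1.
x=-0.9: |R|=0.1910
R=−1: 1+7/8x = −1+1/8x ⇒ -3/4x=2 ⇒ x=2/(-3/4)=-2.6667
Confirm numerically:
  x=-1.970: |R|=0.58074 <1
  x=-1.560: |R|=0.30544 <1
  x=-1.392: |R|=0.18569 <1
  x=-1.245: |R|=0.07734 <1
  x=-3.147: |R|=1.25854 >1
  x=-3.044: |R|=1.20500 >1
So |R|<1 on (-2.6667, 0).

(-2.6667,0); λ=-10 ⇒ h* = (8/3)/10 = 0.2667.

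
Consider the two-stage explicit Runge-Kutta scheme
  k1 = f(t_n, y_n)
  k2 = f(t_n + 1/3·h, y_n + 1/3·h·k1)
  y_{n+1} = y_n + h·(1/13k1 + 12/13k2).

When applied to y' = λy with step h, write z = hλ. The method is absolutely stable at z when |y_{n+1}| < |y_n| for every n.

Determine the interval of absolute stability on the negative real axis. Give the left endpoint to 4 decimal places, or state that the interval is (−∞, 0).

With y'=λy (z=hλ):
  k1=λy_n ⇒ h·k1=z·y_n;  k2=λ(1+1/3z)y_n ⇒ h·k2=z(1+1/3z)y_n
  y_{n+1}/y_n = 1 + 1/13z + 12/13z(1+1/3z) = 1 + z + 4/13z²
  Hence R(z) = 1 + z + 4/13z².

Boundary: |R(x)|=1, x<0.
x=-1.08: |R|=0.2789
R=1: x+4/13x²=0 ⇒ x=−13/4=-3.2500; min R=1−1/(4·4/13)=0.1875>−1
Confirm numerically:
  x=-2.381: |R|=0.36336 <1
  x=-1.678: |R|=0.18836 <1
  x=-1.577: |R|=0.18821 <1
  x=-3.739: |R|=1.56258 >1
  x=-3.508: |R|=1.27848 >1
  x=-3.424: |R|=1.18332 >1
Stable set (-3.2500, 0).

(-3.2500, 0).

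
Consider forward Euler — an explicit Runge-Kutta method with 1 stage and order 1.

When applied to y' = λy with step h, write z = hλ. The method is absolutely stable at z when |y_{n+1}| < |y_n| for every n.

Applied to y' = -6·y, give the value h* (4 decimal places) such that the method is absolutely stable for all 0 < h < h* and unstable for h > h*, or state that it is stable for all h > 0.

(-2.0000,0); λ=-6 ⇒ h* = 0.3333.

On y'=λy, z=hλ:
  order 1, 1-stage ⇒ R(z)=1+z
  (e.g. R(-0.45)=0.55000, |R|=0.55000)

Boundary: |R(x)|=1, x<0.
x=-0.45: |R|=0.5500
|R(-2.27)|=1.2700 |R(-1.22)|=0.2200 |R(-0.59)|=0.4100
Bisect:
  x_lo=-2.3593 |R|=1.3593  x_hi=-0.3495 |R|=0.6505
  mid=-1.35438 |R|=0.35438 →hi
  mid=-1.85682 |R|=0.85682 →hi
  mid=-2.10804 |R|=1.10804 →lo
  mid=-1.98243 |R|=0.98243 →hi
  mid=-2.04523 |R|=1.04523 →lo
  mid=-2.01383 |R|=1.01383 →lo
  mid=-1.99813 |R|=0.99813 →hi
  ...
  [-2.00009,-1.99997] ⇒ x*=-2.0000
Interval (-2.0000, 0).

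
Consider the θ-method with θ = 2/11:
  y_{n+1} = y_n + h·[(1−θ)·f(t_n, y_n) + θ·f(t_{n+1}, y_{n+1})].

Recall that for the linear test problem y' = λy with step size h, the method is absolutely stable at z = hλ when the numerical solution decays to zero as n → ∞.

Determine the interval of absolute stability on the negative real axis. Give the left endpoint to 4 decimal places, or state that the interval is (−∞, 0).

z∈(-3.1429,0).

With y'=λy (z=hλ):
  y_{n+1} = y_n + z·[9/11·y_n + 2/11·y_{n+1}] ⇒ (1 − 2/11z)y_{n+1} = (1 + 9/11z)y_n
  R(z) = (1 + 9/11z)/(1 − 2/11z).

Need |R(x)|<1, x<0.
x=-1.29: |R|=0.0449
R=−1: 1+9/11x = −1+2/11x ⇒ -7/11x=2 ⇒ x=2/(-7/11)=-3.1429
Confirm numerically:
  x=-3.021: |R|=0.94995 <1
  x=-2.806: |R|=0.85805 <1
  x=-2.424: |R|=0.68248 <1
  x=-1.730: |R|=0.31604 <1
  x=-3.467: |R|=1.12652 >1
  x=-3.194: |R|=1.02059 >1
Stable set (-3.1429, 0).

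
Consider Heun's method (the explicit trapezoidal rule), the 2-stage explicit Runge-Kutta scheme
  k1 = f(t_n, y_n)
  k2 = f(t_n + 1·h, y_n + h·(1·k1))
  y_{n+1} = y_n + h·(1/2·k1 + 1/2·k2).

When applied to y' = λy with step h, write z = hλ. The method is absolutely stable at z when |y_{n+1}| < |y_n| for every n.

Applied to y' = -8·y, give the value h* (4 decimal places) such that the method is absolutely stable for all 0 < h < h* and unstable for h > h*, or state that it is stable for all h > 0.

(-2.0000,0); λ=-8 ⇒ h* = 0.2500.

Test eqn y'=λy, z=hλ:
  order 2, 2-stage ⇒ R(z)=1+z+z^2/2
  (e.g. R(-0.37)=0.69845, |R|=0.69845)

Solve |R(x)|<1 on ℝ⁻.
x=-0.37: |R|=0.6985
|R(-1.96)|=0.9608 |R(-1.21)|=0.5221 |R(-0.89)|=0.5061
Bisect:
  x_lo=-2.8609 |R|=2.2314  x_hi=-0.1236 |R|=0.8840
  mid=-1.49224 |R|=0.62115 →hi
  mid=-2.17656 |R|=1.19215 →lo
  mid=-1.83440 |R|=0.84811 →hi
  mid=-2.00548 |R|=1.00550 →lo
  mid=-1.91994 |R|=0.92315 →hi
  mid=-1.96271 |R|=0.96341 →hi
  mid=-1.98410 |R|=0.98422 →hi
  mid=-1.99479 |R|=0.99480 →hi
  ...
  [-2.00014,-1.99997] ⇒ x*=-2.0000
So |R|<1 on (-2.0000, 0).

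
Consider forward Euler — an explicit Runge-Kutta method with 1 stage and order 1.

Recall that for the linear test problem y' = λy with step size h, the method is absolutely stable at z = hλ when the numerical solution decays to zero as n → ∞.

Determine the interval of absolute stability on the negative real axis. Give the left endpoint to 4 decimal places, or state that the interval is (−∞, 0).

(-2.0000, 0).

On y'=λy, z=hλ:
  order 1, 1-stage ⇒ R(z)=1+z
  (e.g. R(-1.32)=-0.32000, |R|=0.32000)

Boundary: |R(x)|=1, x<0.
x=-1.32: |R|=0.3200
|R(-1.8)|=0.8000 |R(-1.52)|=0.5200
Bisect:
  x_lo=-2.7026 |R|=1.7026  x_hi=-0.1379 |R|=0.8621
  mid=-1.42026 |R|=0.42026 →hi
  mid=-2.06144 |R|=1.06144 →lo
  mid=-1.74085 |R|=0.74085 →hi
  mid=-1.90115 |R|=0.90115 →hi
  mid=-1.98129 |R|=0.98129 →hi
  mid=-2.02137 |R|=1.02137 →lo
  mid=-2.00133 |R|=1.00133 →lo
  mid=-1.99131 |R|=0.99131 →hi
  ...
  [-2.00008,-1.99992] ⇒ x*=-2.0000
Stable set (-2.0000, 0).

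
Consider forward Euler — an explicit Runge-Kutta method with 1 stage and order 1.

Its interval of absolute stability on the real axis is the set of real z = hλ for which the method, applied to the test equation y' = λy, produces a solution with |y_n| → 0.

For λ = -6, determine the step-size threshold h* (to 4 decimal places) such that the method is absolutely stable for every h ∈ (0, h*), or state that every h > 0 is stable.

(-2.0000,0); λ=-6 ⇒ h* = 0.3333.

Test eqn y'=λy, z=hλ:
  order 1, 1-stage ⇒ R(z)=1+z
  (e.g. R(-0.39)=0.61000, |R|=0.61000)

Need |R(x)|<1, x<0.
x=-0.39: |R|=0.6100
|R(-2.06)|=1.0600 |R(-2.02)|=1.0200 |R(-0.89)|=0.1100
Bisect:
  x_lo=-2.6617 |R|=1.6617  x_hi=-0.3768 |R|=0.6232
  mid=-1.51927 |R|=0.51927 →hi
  mid=-2.09050 |R|=1.09050 →lo
  mid=-1.80488 |R|=0.80488 →hi
  mid=-1.94769 |R|=0.94769 →hi
  mid=-2.01910 |R|=1.01910 →lo
  mid=-1.98339 |R|=0.98339 →hi
  mid=-2.00124 |R|=1.00124 →lo
  mid=-1.99232 |R|=0.99232 →hi
  mid=-1.99678 |R|=0.99678 →hi
  ...
  [-2.00013,-1.99999] ⇒ x*=-2.0000
Interval (-2.0000, 0).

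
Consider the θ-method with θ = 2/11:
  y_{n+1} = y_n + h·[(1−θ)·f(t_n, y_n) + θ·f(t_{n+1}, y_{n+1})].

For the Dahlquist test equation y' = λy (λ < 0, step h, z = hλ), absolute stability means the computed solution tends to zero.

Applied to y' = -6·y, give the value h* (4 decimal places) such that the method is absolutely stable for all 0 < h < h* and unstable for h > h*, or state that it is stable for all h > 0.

(-3.1429,0); λ=-6 ⇒ h* = (22/7)/6 = 0.5238.

On y'=λy, z=hλ:
  y_{n+1} = y_n + z·[9/11·y_n + 2/11·y_{n+1}] ⇒ (1 − 2/11z)y_{n+1} = (1 + 9/11z)y_n
  Hence R(z) = (1 + 9/11z)/(1 − 2/11z).

Solve |R(x)|<1 on ℝ⁻.
x=-0.59: |R|=0.4672
R=−1: 1+9/11x = −1+2/11x ⇒ -7/11x=2 ⇒ x=2/(-7/11)=-3.1429
Confirm numerically:
  x=-3.003: |R|=0.94243 <1
  x=-2.876: |R|=0.88849 <1
  x=-1.650: |R|=0.26923 <1
  x=-3.679: |R|=1.20443 >1
  x=-3.620: |R|=1.18311 >1
  x=-3.505: |R|=1.14076 >1
Stable set (-3.1429, 0).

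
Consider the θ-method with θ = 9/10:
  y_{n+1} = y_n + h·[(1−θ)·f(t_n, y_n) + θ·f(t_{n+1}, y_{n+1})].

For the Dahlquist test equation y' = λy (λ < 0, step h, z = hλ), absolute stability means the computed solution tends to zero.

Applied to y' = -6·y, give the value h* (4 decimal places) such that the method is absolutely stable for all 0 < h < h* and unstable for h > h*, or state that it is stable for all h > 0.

interval (−∞, 0). Any h>0 works for λ=-6.

With y'=λy (z=hλ):
  y_{n+1} = y_n + z·[1/10·y_n + 9/10·y_{n+1}] ⇒ (1 − 9/10z)y_{n+1} = (1 + 1/10z)y_n
  Hence R(z) = (1 + 1/10z)/(1 − 9/10z).

Boundary: |R(x)|=1, x<0.
x=-1.4: |R|=0.3805
x=-2: |R|=0.2857
x=-10: |R|=0.0000
x=-100: |R|=0.0989
θ=9/10≥1/2 ⇒ |1+1/10x|<|1−9/10x| ∀x<0 ⇒ interval (−∞,0).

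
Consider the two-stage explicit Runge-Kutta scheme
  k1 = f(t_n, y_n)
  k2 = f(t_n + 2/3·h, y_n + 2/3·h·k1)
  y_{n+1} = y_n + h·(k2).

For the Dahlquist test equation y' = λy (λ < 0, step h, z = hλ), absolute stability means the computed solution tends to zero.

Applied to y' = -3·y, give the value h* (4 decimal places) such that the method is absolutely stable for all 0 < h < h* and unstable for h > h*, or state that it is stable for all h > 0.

(-1.5000,0); λ=-3 ⇒ h* = (3/2)/3 = 0.5000.

On y'=λy, z=hλ:
  k1=λy_n ⇒ h·k1=z·y_n;  k2=λ(1+2/3z)y_n ⇒ h·k2=z(1+2/3z)y_n
  y_{n+1}/y_n = 1 + z(1+2/3z) = 1 + z + 2/3z²
  so R(z) = 1 + z + 2/3z².

Need |R(x)|<1, x<0.
x=-0.74: |R|=0.6251
R=1: x+2/3x²=0 ⇒ x=−3/2=-1.5000; min R=1−1/(4·2/3)=0.6250>−1
Confirm numerically:
  x=-1.448: |R|=0.94980 <1
  x=-1.060: |R|=0.68907 <1
  x=-1.017: |R|=0.67253 <1
  x=-0.768: |R|=0.62522 <1
  x=-1.861: |R|=1.44788 >1
  x=-1.850: |R|=1.43167 >1
  x=-1.591: |R|=1.09652 >1
Interval (-1.5000, 0).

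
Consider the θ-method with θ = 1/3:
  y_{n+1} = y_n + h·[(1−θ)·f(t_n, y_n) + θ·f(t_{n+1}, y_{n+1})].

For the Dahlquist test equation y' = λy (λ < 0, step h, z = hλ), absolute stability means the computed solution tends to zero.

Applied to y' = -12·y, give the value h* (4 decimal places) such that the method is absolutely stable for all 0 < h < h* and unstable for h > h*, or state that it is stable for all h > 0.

Set f=λy, z=hλ:
  y_{n+1} = y_n + z·[2/3·y_n + 1/3·y_{n+1}] ⇒ (1 − 1/3z)y_{n+1} = (1 + 2/3z)y_n
  so R(z) = (1 + 2/3z)/(1 − 1/3z).

Find x<0 with |R(x)|<1.
x=-1.78: |R|=0.1172
R=−1: 1+2/3x = −1+1/3x ⇒ -1/3x=2 ⇒ x=2/(-1/3)=-6.0000
Confirm numerically:
  x=-5.549: |R|=0.94725 <1
  x=-4.932: |R|=0.86536 <1
  x=-4.469: |R|=0.79502 <1
  x=-6.203: |R|=1.02206 >1
  x=-6.143: |R|=1.01564 >1
Interval (-6.0000, 0).

(-6.0000,0); λ=-12 ⇒ h* = (6)/12 = 0.5000.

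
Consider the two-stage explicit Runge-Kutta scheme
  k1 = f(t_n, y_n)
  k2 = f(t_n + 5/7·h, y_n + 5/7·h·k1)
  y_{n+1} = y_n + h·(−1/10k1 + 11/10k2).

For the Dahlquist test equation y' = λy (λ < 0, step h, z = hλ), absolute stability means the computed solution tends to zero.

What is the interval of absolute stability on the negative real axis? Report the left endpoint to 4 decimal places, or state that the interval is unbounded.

Set f=λy, z=hλ:
  k1=λy_n ⇒ h·k1=z·y_n;  k2=λ(1+5/7z)y_n ⇒ h·k2=z(1+5/7z)y_n
  y_{n+1}/y_n = 1 − 1/10z + 11/10z(1+5/7z) = 1 + z + 11/14z²
  R(z) = 1 + z + 11/14z².

Need |R(x)|<1, x<0.
x=-1.62: |R|=1.4420
R=1: x+11/14x²=0 ⇒ x=−14/11=-1.2727; min R=1−1/(4·11/14)=0.6818>−1
Confirm numerically:
  x=-0.657: |R|=0.68215 <1
  x=-0.605: |R|=0.68259 <1
  x=-0.544: |R|=0.68852 <1
  x=-1.723: |R|=1.60957 >1
  x=-1.696: |R|=1.56404 >1
Interval (-1.2727, 0).

z∈(-1.2727,0).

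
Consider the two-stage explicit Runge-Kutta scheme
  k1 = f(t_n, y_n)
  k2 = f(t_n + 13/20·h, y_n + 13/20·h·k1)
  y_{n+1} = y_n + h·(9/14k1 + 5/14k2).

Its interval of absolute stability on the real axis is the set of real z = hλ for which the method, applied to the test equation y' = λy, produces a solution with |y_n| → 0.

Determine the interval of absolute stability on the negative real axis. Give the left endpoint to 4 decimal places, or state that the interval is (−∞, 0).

z∈(-4.3077,0).

On y'=λy, z=hλ:
  k1=λy_n ⇒ h·k1=z·y_n;  k2=λ(1+13/20z)y_n ⇒ h·k2=z(1+13/20z)y_n
  y_{n+1}/y_n = 1 + 9/14z + 5/14z(1+13/20z) = 1 + z + 13/56z²
  Hence R(z) = 1 + z + 13/56z².

Need |R(x)|<1, x<0.
x=-1.28: |R|=0.1003
R=1: x+13/56x²=0 ⇒ x=−56/13=-4.3077; min R=1−1/(4·13/56)=-0.0769>−1
Confirm numerically:
  x=-4.137: |R|=0.83607 <1
  x=-2.777: |R|=0.01322 <1
  x=-2.393: |R|=0.06365 <1
  x=-2.349: |R|=0.06808 <1
  x=-4.791: |R|=1.53753 >1
  x=-4.730: |R|=1.46371 >1
  x=-4.675: |R|=1.39863 >1
So |R|<1 on (-4.3077, 0).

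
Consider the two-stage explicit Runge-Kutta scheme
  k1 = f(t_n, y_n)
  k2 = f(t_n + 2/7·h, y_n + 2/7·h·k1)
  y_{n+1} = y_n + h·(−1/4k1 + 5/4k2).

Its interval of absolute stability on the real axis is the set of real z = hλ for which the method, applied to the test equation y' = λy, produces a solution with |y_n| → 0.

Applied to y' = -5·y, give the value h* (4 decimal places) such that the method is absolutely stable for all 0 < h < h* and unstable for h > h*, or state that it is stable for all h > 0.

With y'=λy (z=hλ):
  k1=λy_n ⇒ h·k1=z·y_n;  k2=λ(1+2/7z)y_n ⇒ h·k2=z(1+2/7z)y_n
  y_{n+1}/y_n = 1 − 1/4z + 5/4z(1+2/7z) = 1 + z + 5/14z²
  ⇒ R(z) = 1 + z + 5/14z².

Solve |R(x)|<1 on ℝ⁻.
x=-1.65: |R|=0.3223
R=1: x+5/14x²=0 ⇒ x=−14/5=-2.8000; min R=1−1/(4·5/14)=0.3000>−1
Confirm numerically:
  x=-2.368: |R|=0.63465 <1
  x=-2.233: |R|=0.54782 <1
  x=-2.007: |R|=0.43159 <1
  x=-1.138: |R|=0.32452 <1
  x=-3.366: |R|=1.68041 >1
  x=-3.064: |R|=1.28889 >1
So |R|<1 on (-2.8000, 0).

(-2.8000,0); λ=-5 ⇒ h* = (14/5)/5 = 0.5600.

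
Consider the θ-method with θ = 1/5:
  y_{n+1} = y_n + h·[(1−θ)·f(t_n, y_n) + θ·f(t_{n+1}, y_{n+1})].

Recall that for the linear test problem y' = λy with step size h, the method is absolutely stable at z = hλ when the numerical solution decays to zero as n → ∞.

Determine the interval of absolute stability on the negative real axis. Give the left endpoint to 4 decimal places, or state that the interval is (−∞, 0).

With y'=λy (z=hλ):
  y_{n+1} = y_n + z·[4/5·y_n + 1/5·y_{n+1}] ⇒ (1 − 1/5z)y_{n+1} = (1 + 4/5z)y_n
  R(z) = (1 + 4/5z)/(1 − 1/5z).

Solve |R(x)|<1 on ℝ⁻.
x=-1.24: |R|=0.0064
R=−1: 1+4/5x = −1+1/5x ⇒ -3/5x=2 ⇒ x=2/(-3/5)=-3.3333
Confirm numerically:
  x=-3.076: |R|=0.90441 <1
  x=-2.310: |R|=0.58003 <1
  x=-1.618: |R|=0.22242 <1
  x=-3.602: |R|=1.09370 >1
  x=-3.573: |R|=1.08387 >1
  x=-3.465: |R|=1.04666 >1
Interval (-3.3333, 0).

(-3.3333, 0).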